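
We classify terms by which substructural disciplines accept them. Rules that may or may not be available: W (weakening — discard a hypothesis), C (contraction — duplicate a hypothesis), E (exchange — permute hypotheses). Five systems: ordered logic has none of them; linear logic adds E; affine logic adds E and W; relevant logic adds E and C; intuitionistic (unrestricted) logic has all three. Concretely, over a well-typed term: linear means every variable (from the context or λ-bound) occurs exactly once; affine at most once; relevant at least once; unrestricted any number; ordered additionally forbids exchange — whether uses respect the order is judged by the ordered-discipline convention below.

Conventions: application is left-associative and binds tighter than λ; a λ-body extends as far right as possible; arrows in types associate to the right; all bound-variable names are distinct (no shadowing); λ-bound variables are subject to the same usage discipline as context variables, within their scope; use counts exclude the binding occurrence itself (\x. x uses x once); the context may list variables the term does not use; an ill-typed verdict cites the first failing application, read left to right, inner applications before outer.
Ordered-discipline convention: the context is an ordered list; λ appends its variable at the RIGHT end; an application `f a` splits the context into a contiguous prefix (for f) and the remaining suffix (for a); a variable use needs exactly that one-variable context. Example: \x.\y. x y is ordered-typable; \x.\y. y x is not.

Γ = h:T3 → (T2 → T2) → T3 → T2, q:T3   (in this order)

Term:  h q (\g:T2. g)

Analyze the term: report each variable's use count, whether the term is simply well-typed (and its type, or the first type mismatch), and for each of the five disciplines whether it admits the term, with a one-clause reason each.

counts: h=1; q=1; g [bound]=1
left-to-right use order: h, q, g
typing: well-typed at T3 → T2
ordered: ✓ — h, q, g: once each, no exchange needed
linear: ✓ — single use per variable (h, q, g)
affine: ✓ — at most one use each (h, q, g)
relevant: ✓ — at least one use each (h, q, g)
unrestricted: ✓ — type-checks (T3 → T2) and nothing is barred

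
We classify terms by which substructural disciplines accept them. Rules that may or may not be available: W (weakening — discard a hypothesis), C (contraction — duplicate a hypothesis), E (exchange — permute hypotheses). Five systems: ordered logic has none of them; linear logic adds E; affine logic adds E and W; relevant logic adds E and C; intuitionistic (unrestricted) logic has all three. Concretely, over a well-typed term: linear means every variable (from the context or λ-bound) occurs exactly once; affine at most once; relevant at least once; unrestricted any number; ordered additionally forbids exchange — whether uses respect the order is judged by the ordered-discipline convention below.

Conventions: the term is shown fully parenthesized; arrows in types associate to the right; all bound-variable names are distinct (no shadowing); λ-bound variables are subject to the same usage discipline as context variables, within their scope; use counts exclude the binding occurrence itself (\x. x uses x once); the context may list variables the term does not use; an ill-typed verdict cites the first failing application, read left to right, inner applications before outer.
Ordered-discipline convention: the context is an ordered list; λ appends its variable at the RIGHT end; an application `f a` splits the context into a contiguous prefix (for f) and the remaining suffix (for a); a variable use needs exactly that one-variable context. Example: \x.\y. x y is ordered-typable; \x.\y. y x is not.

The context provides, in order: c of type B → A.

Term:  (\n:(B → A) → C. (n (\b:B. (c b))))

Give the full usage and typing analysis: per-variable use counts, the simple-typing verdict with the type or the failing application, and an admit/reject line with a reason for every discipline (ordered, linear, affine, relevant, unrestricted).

use counts: c: 1, n [bound]: 1, b [bound]: 1
uses in reading order: n, c, b
typing: ✓ — ((B → A) → C) → C
ordered: ✗, use order n, c, b needs exchange
linear: ✓, c, n, b: one use apiece
affine: ✓, at most one use each (c, n, b)
relevant: ✓, none of c, n, b goes unused
unrestricted: ✓, well-typed at ((B → A) → C) → C; no restrictions here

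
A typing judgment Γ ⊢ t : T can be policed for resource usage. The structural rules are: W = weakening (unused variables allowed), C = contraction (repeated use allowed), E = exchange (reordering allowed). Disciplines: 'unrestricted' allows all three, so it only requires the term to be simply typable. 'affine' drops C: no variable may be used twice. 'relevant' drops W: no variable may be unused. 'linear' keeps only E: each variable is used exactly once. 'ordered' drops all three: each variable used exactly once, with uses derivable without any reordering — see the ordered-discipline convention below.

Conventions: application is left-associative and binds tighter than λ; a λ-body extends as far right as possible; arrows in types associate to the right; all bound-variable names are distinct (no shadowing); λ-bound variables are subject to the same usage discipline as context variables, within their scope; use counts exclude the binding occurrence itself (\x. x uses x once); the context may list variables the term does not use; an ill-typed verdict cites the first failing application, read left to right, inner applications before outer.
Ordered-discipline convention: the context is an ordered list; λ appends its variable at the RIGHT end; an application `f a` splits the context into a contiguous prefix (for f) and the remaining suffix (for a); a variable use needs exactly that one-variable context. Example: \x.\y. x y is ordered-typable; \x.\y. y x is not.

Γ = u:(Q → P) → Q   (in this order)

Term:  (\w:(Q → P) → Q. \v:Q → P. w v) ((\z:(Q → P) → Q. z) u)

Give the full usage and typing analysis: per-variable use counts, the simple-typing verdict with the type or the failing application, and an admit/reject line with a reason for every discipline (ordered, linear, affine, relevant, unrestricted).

variable uses: u=1; w (bound)=1; v (bound)=1; z (bound)=1
order of uses: w, v, z, u
typing: well-typed at (Q → P) → Q
ordered ✓ (u, w, v, z: once each, no exchange needed)
linear ✓ (exactly-once usage across u, w, v, z)
affine ✓ (at most one use each (u, w, v, z))
relevant ✓ (u, w, v, z: all used, weakening unneeded)
unrestricted ✓ (simply typable at (Q → P) → Q; W, C, E all held)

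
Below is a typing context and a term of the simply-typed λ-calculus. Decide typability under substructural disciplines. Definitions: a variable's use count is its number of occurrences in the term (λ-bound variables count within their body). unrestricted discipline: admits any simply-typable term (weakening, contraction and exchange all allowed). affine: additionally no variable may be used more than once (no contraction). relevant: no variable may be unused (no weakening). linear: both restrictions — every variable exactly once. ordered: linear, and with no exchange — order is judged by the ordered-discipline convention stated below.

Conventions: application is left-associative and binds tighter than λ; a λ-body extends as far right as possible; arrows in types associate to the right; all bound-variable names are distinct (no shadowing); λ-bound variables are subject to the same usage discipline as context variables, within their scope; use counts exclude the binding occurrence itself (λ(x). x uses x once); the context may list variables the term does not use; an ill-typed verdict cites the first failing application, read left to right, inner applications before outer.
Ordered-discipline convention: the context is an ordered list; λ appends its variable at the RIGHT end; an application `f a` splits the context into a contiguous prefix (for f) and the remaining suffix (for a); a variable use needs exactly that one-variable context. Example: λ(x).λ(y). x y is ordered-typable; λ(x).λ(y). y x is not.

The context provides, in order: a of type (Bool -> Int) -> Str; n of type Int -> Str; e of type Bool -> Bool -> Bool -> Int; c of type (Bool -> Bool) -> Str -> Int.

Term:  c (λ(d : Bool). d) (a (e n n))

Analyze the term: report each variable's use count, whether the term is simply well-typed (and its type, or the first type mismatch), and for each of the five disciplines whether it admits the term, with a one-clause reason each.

variable uses: a ×1; n ×2; e ×1; c ×1; d (bound) ×1
uses in reading order: c, d, a, e, n, n
typing: ill-typed: a function awaiting Bool gets Int -> Str
ordered ✗ (a type mismatch blocks all five)
linear ✗ (the type mismatch rejects it)
affine ✗ (not simply typable)
relevant ✗ (fails simple typing)
unrestricted ✗ (a type mismatch blocks all five)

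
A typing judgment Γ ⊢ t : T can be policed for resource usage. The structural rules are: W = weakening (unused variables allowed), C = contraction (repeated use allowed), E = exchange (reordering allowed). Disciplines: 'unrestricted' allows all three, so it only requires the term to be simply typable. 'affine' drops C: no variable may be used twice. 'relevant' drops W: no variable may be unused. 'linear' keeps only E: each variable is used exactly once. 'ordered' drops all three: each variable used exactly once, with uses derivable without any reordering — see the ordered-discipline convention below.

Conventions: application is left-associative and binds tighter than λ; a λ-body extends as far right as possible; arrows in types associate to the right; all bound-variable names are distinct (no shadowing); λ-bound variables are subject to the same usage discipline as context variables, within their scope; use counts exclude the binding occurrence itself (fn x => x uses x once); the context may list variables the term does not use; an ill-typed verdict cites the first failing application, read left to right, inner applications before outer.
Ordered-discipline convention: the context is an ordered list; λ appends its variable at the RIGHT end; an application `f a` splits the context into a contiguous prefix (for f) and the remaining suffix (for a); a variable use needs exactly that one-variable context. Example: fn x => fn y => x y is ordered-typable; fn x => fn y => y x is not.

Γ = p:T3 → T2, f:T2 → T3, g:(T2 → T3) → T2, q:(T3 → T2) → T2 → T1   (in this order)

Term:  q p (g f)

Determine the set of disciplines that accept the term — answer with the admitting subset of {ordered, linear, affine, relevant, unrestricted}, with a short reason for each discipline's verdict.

accepted by: linear, affine, relevant, unrestricted
counts: p=1; f=1; g=1; q=1
left-to-right use order: q, p, g, f
typing: well-typed — term : T1
ordered: ✗ — no ordered split (uses run q, p, g, f)
linear: ✓ — p, f, g, q: one use apiece
affine: ✓ — at most one use each (p, f, g, q)
relevant: ✓ — every one of p, f, g, q appears
unrestricted: ✓ — simply typable at T1; W, C, E all held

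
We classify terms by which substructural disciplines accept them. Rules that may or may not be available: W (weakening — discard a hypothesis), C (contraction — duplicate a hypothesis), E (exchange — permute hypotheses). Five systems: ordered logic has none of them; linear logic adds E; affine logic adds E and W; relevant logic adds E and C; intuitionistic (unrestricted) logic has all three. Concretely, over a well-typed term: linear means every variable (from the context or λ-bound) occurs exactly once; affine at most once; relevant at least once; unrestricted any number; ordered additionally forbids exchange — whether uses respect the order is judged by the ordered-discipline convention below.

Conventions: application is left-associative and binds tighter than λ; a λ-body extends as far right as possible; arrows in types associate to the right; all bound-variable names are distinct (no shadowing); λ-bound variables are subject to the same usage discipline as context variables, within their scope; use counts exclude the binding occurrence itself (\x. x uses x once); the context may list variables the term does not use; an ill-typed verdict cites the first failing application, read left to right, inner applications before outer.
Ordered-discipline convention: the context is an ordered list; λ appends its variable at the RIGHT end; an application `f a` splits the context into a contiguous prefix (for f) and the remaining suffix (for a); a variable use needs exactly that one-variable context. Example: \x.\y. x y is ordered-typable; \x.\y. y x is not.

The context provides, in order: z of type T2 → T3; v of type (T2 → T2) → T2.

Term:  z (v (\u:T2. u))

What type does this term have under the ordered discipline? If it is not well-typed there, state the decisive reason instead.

term : T3
use counts: z=1; v=1; u [bound]=1
order of uses: z, v, u
typing: the term checks, with type T3
all disciplines: ordered ✓, linear ✓, affine ✓, relevant ✓, unrestricted ✓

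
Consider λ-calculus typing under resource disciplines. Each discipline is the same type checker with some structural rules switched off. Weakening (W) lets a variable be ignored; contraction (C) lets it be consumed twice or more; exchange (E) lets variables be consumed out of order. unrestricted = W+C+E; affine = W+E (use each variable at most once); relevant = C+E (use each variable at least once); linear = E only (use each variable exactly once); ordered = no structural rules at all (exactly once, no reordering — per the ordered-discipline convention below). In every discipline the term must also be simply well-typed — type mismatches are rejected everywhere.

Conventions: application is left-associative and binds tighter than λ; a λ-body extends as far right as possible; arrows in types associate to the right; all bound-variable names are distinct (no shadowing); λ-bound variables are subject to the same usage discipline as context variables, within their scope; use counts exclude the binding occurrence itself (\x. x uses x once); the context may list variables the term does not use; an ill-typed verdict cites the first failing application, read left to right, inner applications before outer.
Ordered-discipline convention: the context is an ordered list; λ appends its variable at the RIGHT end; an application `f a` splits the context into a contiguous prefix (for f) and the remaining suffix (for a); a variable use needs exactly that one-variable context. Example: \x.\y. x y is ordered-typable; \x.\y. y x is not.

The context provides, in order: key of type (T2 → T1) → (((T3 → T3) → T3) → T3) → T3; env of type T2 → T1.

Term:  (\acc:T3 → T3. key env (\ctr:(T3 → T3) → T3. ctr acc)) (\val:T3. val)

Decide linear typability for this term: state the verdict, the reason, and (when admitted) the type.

yes — exactly-once usage across key, env, acc, ctr, val; term : T3
usage: key=1, env=1, acc [bound]=1, ctr [bound]=1, val [bound]=1
use order (left to right): key, env, ctr, acc, val
typing: well-typed — term : T3
across the five disciplines: ordered ✗ · linear ✓ · affine ✓ · relevant ✓ · unrestricted ✓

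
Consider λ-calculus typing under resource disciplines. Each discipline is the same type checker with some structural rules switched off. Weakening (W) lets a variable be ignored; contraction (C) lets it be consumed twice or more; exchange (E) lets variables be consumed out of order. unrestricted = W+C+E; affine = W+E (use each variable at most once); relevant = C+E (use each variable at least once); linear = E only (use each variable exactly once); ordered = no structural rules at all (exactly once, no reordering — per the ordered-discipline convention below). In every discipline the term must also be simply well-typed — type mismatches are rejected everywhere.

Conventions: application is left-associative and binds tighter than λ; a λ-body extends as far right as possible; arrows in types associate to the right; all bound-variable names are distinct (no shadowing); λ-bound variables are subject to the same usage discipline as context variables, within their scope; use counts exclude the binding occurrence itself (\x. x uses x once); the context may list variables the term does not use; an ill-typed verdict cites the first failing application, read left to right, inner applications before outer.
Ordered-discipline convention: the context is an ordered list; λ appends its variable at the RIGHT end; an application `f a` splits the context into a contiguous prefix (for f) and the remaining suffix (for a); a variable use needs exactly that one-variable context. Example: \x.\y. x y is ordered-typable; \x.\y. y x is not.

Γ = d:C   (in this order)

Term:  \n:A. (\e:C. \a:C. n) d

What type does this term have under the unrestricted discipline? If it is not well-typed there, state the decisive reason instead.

term : A → C → A
variable uses: d=1; n (λ-bound)=1; e (λ-bound)=0; a (λ-bound)=0
use order (left to right): n, d
typing: ✓ — A → C → A
across the five disciplines: ordered ✗ · linear ✗ · affine ✓ · relevant ✗ · unrestricted ✓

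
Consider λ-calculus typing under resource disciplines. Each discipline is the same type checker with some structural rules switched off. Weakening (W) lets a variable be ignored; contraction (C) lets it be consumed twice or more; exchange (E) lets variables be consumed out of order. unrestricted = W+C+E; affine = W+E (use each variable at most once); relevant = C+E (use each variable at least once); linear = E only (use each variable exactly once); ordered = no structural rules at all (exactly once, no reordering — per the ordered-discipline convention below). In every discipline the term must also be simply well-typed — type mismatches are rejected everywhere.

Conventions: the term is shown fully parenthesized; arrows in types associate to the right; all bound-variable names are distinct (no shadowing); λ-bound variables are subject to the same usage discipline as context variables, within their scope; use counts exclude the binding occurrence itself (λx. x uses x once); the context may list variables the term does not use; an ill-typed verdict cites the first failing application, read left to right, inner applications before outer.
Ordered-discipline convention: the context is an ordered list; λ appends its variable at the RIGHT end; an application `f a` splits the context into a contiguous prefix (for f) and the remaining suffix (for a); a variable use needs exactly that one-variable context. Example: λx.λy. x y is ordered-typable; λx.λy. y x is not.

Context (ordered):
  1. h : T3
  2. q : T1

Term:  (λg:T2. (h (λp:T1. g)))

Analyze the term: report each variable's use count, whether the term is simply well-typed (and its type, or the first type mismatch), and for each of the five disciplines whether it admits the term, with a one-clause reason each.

usage: h: 1; q: 0; g (λ-bound): 1; p (λ-bound): 0
order of uses: h, g
typing: ill-typed: can't apply a value of type T3
ordered: ✗ — not simply typable
linear: ✗ — fails simple typing
affine: ✗ — a type mismatch blocks all five
relevant: ✗ — the type mismatch rejects it
unrestricted: ✗ — not simply typable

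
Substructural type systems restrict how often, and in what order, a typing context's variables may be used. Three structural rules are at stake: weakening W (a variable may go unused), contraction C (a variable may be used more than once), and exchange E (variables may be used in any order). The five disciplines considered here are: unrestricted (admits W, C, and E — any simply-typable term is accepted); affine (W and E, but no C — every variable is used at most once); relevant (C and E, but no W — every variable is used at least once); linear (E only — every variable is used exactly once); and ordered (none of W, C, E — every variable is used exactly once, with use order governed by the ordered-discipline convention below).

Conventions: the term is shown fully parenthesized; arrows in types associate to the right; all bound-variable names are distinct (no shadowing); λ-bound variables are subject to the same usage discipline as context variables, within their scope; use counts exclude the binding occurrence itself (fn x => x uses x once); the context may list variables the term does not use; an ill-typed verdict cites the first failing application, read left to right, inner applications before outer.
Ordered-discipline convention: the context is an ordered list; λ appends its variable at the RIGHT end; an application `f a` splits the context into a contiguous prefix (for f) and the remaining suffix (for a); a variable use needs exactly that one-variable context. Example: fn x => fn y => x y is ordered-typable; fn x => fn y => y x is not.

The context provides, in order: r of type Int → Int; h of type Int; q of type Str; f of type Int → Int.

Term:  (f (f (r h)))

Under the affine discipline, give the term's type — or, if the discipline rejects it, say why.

not well-typed under affine — needs contraction — f ×2
variable uses: r=1; h=1; q=0; f=2
left-to-right use order: f, f, r, h
typing: well-typed at Int
per-discipline verdicts: ordered ✗ · linear ✗ · affine ✗ · relevant ✗ · unrestricted ✓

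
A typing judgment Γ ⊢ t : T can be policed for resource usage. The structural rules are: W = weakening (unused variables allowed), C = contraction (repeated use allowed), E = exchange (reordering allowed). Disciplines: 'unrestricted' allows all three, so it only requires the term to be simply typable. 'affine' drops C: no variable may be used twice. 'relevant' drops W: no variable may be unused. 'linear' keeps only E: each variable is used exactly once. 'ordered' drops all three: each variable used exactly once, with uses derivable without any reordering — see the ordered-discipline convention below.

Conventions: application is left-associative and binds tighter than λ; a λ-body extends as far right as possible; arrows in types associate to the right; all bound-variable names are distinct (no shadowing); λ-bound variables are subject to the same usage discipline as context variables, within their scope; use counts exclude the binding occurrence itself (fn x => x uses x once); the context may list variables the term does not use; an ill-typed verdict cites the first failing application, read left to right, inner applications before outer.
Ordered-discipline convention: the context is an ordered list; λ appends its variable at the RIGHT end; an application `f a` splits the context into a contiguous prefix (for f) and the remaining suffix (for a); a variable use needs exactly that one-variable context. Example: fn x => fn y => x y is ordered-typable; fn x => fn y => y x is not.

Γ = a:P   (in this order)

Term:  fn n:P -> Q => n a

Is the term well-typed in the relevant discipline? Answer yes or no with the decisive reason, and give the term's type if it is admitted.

yes — a, n: all used, weakening unneeded; term : (P -> Q) -> Q
variable uses: a: 1; n (bound): 1
left-to-right use order: n, a
typing: ✓ — (P -> Q) -> Q
summary: ordered ✗ · linear ✓ · affine ✓ · relevant ✓ · unrestricted ✓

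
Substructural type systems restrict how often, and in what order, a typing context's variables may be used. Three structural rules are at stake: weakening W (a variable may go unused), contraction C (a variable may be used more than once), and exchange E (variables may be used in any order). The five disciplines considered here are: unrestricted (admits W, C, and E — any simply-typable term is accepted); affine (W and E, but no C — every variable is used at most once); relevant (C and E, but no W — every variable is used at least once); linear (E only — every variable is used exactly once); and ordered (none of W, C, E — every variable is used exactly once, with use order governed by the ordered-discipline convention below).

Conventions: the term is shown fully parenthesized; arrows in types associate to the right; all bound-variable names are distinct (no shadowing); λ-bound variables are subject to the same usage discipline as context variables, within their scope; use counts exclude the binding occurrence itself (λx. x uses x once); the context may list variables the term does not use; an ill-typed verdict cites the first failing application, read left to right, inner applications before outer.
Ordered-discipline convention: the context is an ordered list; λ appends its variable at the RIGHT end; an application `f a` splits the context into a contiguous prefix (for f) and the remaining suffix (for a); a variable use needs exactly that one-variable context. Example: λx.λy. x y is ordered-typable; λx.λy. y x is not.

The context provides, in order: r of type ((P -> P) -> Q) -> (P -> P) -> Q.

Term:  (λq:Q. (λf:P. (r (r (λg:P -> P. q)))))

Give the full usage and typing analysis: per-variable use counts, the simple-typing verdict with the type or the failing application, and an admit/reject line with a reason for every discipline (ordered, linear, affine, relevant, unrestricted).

use counts: r: 2; q (λ-bound): 1; f (λ-bound): 0; g (λ-bound): 0
order of uses: r, r, q
typing: well-typed at Q -> P -> (P -> P) -> Q
ordered ✗ (uses contraction: r ×2; f, g never used (weakening))
linear ✗ (uses contraction: r ×2; f, g never used (weakening))
affine ✗ (uses contraction: r ×2)
relevant ✗ (f, g never used (weakening))
unrestricted ✓ (typability at Q -> P -> (P -> P) -> Q is all that's needed)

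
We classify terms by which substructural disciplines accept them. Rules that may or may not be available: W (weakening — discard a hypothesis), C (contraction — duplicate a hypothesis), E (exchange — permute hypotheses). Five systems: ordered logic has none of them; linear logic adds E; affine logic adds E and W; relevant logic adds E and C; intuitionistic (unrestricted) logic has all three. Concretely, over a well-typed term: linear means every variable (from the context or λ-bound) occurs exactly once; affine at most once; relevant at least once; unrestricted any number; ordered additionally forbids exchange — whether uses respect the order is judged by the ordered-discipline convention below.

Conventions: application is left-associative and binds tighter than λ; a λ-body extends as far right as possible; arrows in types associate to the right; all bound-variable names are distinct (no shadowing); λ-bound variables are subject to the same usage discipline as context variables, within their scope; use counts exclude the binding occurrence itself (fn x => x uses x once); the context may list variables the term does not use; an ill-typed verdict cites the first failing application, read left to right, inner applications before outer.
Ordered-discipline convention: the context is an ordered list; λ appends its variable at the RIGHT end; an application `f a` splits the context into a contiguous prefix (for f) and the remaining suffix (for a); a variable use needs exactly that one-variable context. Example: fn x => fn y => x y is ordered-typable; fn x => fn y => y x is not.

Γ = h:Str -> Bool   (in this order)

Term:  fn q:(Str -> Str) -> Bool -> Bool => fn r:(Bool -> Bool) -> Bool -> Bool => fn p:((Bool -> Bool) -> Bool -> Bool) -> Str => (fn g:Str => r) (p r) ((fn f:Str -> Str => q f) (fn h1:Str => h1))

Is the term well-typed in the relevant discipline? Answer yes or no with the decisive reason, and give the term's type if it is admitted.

no — needs weakening: h, g unused
usage: h: 0, q (λ-bound): 1, r (λ-bound): 2, p (λ-bound): 1, g (λ-bound): 0, f (λ-bound): 1, h1 (λ-bound): 1
use order (left to right): r, p, r, q, f, h1
typing: ✓ — ((Str -> Str) -> Bool -> Bool) -> ((Bool -> Bool) -> Bool -> Bool) -> (((Bool -> Bool) -> Bool -> Bool) -> Str) -> Bool -> Bool
summary: ordered ✗; linear ✗; affine ✗; relevant ✗; unrestricted ✓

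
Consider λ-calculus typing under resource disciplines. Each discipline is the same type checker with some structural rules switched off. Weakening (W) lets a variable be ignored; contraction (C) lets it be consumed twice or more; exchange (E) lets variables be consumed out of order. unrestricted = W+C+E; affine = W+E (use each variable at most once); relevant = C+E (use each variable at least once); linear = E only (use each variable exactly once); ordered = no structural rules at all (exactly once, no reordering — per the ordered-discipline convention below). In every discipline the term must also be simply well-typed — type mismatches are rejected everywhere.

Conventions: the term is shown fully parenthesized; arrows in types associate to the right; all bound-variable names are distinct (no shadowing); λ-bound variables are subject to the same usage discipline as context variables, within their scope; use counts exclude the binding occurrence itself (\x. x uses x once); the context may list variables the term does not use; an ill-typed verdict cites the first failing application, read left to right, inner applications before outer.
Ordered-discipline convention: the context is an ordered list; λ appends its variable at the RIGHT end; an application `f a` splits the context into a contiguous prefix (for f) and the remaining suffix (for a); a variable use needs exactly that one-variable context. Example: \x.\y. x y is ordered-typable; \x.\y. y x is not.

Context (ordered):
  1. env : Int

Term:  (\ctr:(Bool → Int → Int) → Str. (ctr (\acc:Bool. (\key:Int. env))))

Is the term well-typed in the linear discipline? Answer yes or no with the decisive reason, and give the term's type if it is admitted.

no — unused: acc, key — weakening required
usage: env: 1×; ctr (bound): 1×; acc (bound): 0×; key (bound): 0×
use order (left to right): ctr, env
typing: well-typed — term : ((Bool → Int → Int) → Str) → Str
all disciplines: ordered ✗, linear ✗, affine ✓, relevant ✗, unrestricted ✓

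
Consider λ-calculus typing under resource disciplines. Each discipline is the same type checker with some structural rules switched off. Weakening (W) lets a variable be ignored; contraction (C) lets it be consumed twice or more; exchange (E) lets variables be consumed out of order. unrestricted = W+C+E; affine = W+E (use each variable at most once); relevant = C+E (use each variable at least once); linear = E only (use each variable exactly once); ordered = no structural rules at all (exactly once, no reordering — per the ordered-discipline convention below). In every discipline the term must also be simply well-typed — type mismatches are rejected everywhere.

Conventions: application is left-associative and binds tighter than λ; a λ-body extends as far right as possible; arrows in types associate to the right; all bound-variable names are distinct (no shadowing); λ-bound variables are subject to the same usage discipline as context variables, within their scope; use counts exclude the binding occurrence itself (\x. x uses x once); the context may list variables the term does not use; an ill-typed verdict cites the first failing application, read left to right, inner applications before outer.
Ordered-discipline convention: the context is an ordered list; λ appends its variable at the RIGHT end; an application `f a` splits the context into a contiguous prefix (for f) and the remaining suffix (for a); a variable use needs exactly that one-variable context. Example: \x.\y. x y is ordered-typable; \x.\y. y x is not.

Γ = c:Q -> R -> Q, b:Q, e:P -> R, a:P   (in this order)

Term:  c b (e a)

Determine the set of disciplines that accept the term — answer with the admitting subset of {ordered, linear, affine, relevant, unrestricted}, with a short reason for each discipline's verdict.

accepted by: ordered, linear, affine, relevant, unrestricted
variable uses: c: 1×; b: 1×; e: 1×; a: 1×
left-to-right use order: c, b, e, a
typing: the term checks, with type Q
ordered ✓ (one use each (c, b, e, a); ordered split holds)
linear ✓ (c, b, e, a: one use apiece)
affine ✓ (no duplicate uses among c, b, e, a)
relevant ✓ (every one of c, b, e, a appears)
unrestricted ✓ (type-checks (Q) and nothing is barred)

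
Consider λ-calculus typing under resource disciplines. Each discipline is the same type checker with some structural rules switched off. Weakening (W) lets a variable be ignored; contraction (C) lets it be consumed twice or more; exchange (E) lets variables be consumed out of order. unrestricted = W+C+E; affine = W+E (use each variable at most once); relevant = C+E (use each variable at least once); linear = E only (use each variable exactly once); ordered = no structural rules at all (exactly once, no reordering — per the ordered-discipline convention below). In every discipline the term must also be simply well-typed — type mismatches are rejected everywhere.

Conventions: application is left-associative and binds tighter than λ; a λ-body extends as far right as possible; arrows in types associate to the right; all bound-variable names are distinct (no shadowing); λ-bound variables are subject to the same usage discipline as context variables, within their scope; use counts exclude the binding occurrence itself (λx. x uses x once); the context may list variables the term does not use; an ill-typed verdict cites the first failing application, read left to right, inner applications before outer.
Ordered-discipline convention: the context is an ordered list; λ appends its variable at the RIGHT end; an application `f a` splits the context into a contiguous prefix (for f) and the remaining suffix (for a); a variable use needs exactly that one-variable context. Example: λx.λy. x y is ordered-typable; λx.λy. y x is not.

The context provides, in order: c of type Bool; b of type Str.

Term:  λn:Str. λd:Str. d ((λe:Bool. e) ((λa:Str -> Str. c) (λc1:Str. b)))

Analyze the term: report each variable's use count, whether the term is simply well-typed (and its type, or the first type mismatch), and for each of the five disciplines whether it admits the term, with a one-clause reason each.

variable uses: c: 1×; b: 1×; n (λ-bound): 0×; d (λ-bound): 1×; e (λ-bound): 1×; a (λ-bound): 0×; c1 (λ-bound): 0×
order of uses: d, e, c, b
typing: ill-typed: non-arrow in function slot: Str
ordered: ✗ — the type mismatch rejects it
linear: ✗ — not simply typable
affine: ✗ — fails simple typing
relevant: ✗ — a type mismatch blocks all five
unrestricted: ✗ — the type mismatch rejects it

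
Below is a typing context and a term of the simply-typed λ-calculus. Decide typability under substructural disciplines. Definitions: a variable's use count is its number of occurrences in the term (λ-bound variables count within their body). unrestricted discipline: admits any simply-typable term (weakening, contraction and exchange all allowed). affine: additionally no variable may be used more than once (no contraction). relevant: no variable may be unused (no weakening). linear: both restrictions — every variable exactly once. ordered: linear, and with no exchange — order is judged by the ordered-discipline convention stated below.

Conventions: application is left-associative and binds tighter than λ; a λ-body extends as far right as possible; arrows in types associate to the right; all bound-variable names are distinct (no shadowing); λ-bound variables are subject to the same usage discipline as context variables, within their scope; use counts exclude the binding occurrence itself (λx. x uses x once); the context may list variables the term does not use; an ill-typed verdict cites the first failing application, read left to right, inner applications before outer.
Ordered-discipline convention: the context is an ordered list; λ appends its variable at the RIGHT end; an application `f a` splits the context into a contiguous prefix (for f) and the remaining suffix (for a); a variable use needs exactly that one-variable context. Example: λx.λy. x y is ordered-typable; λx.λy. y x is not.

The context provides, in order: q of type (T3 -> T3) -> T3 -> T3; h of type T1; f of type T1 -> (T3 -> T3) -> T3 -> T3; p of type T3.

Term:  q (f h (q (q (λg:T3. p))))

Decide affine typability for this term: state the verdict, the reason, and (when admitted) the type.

no — needs contraction — q ×3
use counts: q=3, h=1, f=1, p=1, g (λ-bound)=0
uses in reading order: q, f, h, q, q, p
typing: well-typed — term : T3 -> T3
per-discipline verdicts: ordered ✗; linear ✗; affine ✗; relevant ✗; unrestricted ✓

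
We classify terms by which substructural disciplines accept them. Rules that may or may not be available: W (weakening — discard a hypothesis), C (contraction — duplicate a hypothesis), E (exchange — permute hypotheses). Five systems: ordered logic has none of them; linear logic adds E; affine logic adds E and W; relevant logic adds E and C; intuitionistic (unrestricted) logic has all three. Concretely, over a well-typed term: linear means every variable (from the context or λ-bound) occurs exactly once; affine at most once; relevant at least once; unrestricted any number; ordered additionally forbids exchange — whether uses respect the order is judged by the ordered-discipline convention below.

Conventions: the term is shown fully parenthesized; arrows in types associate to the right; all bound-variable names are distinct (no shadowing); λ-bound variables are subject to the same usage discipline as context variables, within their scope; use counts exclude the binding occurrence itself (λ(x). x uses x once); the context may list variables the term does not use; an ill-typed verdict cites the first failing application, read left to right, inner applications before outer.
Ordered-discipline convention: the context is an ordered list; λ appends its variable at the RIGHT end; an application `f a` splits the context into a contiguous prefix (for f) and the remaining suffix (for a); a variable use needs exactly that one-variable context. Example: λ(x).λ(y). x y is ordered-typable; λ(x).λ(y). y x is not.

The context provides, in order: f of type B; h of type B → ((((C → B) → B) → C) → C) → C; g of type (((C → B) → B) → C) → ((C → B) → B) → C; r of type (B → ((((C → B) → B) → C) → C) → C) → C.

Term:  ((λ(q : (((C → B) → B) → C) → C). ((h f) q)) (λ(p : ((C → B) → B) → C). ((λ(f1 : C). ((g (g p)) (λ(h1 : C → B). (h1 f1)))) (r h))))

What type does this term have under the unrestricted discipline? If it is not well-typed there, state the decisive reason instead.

term : C
usage: f: 1×, h: 2×, g: 2×, r: 1×, q (bound): 1×, p (bound): 1×, f1 (bound): 1×, h1 (bound): 1×
order of uses: h, f, q, g, g, p, h1, f1, r, h
typing: ✓ — C
all disciplines: ordered ✗ · linear ✗ · affine ✗ · relevant ✓ · unrestricted ✓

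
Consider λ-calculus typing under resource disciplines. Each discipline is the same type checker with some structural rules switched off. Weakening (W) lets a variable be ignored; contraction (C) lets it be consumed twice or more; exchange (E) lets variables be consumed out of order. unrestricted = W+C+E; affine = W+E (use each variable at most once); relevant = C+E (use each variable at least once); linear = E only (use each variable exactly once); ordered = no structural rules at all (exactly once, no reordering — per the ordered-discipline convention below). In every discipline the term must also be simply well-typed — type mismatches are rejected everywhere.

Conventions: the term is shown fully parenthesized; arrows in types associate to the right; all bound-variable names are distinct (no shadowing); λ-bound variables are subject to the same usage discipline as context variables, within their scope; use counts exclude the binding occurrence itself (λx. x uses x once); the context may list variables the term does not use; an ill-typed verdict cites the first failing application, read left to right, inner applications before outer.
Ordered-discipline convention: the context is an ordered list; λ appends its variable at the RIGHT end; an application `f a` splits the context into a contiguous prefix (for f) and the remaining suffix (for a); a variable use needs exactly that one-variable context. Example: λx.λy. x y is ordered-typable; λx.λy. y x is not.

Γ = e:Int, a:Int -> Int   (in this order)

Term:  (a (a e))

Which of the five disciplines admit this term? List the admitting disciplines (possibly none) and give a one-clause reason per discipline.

admitting disciplines: relevant, unrestricted
counts: e: 1×; a: 2×
uses in reading order: a, a, e
typing: well-typed at Int
ordered ✗ (uses contraction: a ×2)
linear ✗ (uses contraction: a ×2)
affine ✗ (uses contraction: a ×2)
relevant ✓ (e, a: all used, weakening unneeded)
unrestricted ✓ (typability at Int is all that's needed)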